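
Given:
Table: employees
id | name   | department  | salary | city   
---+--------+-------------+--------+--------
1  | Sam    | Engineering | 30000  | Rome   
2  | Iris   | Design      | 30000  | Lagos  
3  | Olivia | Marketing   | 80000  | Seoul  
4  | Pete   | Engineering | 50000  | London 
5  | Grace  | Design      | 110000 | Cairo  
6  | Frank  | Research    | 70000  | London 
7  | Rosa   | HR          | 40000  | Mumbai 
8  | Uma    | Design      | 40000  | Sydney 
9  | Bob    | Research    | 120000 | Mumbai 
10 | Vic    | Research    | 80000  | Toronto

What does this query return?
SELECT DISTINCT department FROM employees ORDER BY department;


All 'department' values (row order): Engineering, Design, Marketing, Engineering, Design, Research, HR, Design, Research, Research
Removing duplicates leaves 5 unique value(s).

5 values:
Design
Engineering
HR
Marketing
Research


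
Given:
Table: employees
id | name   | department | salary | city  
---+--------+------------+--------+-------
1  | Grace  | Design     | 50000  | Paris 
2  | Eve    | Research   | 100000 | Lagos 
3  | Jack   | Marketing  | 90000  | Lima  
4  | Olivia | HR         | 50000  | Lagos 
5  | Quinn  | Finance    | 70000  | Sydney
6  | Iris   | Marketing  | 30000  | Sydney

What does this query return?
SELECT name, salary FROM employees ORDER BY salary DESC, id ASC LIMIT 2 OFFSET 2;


Sort by salary DESC (id ASC tiebreak), then skip 2 and take 2
Rows 3 through 4

2 rows:
Quinn, 70000
Grace, 50000


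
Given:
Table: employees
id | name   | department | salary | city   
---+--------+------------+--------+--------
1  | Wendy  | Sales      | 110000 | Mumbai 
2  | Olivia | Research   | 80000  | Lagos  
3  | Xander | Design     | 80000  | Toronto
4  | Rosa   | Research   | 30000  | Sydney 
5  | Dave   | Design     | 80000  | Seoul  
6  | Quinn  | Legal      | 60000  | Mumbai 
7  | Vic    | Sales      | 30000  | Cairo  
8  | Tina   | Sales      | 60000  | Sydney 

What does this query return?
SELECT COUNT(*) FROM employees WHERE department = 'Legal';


Counting rows where department = 'Legal'
  Quinn -> MATCH


1


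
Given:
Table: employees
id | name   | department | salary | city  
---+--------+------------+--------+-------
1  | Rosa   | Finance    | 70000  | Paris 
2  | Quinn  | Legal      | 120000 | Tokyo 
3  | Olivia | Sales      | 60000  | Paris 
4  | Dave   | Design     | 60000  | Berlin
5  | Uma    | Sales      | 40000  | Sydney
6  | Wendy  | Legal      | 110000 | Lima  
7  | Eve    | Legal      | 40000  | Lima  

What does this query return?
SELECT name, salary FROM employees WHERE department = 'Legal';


Filtering: department = 'Legal'
Matching rows: 3

3 rows:
Quinn, 120000
Wendy, 110000
Eve, 40000


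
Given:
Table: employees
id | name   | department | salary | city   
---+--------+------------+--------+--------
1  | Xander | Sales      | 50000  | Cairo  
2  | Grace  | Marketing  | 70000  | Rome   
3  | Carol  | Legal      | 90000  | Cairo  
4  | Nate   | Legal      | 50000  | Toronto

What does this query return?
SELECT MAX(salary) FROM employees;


Salaries: 50000, 70000, 90000, 50000
MAX = 90000

90000


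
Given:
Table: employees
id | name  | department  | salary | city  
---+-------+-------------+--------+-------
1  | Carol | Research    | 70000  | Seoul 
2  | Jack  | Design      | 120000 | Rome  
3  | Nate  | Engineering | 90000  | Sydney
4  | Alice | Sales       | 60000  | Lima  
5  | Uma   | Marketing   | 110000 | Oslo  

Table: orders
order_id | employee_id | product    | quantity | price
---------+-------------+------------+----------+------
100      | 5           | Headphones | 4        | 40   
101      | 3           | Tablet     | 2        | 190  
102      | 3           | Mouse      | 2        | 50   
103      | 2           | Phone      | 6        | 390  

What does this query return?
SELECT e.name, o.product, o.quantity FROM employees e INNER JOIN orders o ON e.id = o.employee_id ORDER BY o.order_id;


Joining employees.id = orders.employee_id:
  employee Uma (id=5) -> order Headphones
  employee Nate (id=3) -> order Tablet
  employee Nate (id=3) -> order Mouse
  employee Jack (id=2) -> order Phone


4 rows:
Uma, Headphones, 4
Nate, Tablet, 2
Nate, Mouse, 2
Jack, Phone, 6


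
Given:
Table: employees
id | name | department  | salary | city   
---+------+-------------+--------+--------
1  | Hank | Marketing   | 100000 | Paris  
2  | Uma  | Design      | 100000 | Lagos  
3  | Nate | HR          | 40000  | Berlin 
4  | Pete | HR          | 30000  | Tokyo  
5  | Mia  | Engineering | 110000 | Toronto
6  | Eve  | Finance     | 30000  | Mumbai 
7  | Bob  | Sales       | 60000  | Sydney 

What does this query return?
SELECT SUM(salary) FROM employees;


SUM(salary) = 100000 + 100000 + 40000 + 30000 + 110000 + 30000 + 60000 = 470000

470000


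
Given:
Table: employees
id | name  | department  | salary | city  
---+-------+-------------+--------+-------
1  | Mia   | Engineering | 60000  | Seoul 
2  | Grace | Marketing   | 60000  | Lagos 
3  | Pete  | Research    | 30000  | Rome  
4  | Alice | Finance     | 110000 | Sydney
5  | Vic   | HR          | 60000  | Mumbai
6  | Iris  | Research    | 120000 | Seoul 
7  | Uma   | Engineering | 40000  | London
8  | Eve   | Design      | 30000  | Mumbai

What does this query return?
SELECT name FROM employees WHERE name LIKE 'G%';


LIKE 'G%' matches names starting with 'G'
Matching: 1

1 rows:
Grace


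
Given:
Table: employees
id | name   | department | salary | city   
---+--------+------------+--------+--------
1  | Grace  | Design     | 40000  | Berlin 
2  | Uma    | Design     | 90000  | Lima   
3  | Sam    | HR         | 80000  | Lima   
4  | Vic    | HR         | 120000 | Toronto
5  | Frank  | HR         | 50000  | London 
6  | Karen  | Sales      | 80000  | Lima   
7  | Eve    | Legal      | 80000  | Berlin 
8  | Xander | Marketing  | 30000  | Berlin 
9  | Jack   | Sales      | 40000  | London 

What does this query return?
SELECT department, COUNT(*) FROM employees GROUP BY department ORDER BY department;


Assigning each row to its department group:
  Grace -> Design
  Uma -> Design
  Sam -> HR
  Vic -> HR
  Frank -> HR
  Karen -> Sales
  Eve -> Legal
  Xander -> Marketing
  Jack -> Sales


5 groups:
Design, 2
HR, 3
Legal, 1
Marketing, 1
Sales, 2


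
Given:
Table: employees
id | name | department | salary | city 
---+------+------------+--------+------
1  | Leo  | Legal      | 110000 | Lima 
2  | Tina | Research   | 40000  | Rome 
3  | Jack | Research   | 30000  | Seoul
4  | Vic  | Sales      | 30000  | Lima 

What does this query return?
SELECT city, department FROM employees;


Projecting columns: city, department

4 rows:
Lima, Legal
Rome, Research
Seoul, Research
Lima, Sales


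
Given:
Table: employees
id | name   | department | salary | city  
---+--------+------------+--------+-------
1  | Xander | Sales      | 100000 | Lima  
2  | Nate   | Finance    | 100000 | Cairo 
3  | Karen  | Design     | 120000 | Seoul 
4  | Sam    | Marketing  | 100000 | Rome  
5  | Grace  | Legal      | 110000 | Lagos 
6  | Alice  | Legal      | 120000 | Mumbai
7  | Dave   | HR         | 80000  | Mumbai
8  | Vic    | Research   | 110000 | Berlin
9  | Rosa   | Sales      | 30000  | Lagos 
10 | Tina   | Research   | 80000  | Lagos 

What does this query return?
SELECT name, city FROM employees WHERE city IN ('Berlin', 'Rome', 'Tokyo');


Filtering: city IN ('Berlin', 'Rome', 'Tokyo')
Matching: 2 rows

2 rows:
Sam, Rome
Vic, Berlin


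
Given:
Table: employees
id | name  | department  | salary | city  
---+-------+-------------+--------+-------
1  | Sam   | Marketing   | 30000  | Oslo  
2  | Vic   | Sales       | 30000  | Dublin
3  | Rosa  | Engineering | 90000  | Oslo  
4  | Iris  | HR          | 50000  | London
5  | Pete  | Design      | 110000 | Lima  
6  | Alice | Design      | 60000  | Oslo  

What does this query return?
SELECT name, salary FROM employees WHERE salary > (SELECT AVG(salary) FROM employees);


Subquery: AVG(salary) = 61666.67
Filtering: salary > 61666.67
  Rosa (90000) -> MATCH
  Pete (110000) -> MATCH


2 rows:
Rosa, 90000
Pete, 110000


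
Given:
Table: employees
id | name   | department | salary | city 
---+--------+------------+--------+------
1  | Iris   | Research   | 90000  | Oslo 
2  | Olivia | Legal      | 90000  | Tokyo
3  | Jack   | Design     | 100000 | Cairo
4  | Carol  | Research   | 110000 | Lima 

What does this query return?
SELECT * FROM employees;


SELECT * returns all 4 rows with all columns

4 rows:
1, Iris, Research, 90000, Oslo
2, Olivia, Legal, 90000, Tokyo
3, Jack, Design, 100000, Cairo
4, Carol, Research, 110000, Lima


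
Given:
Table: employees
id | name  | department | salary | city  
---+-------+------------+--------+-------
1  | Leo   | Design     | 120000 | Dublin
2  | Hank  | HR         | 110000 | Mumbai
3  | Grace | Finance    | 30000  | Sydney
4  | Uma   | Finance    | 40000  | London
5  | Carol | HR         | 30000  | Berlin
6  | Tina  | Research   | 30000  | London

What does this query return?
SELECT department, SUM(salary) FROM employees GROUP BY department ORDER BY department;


Summing salary within each department:
  Design: 120000 = 120000
  Finance: 30000 + 40000 = 70000
  HR: 110000 + 30000 = 140000
  Research: 30000 = 30000


4 groups:
Design, 120000
Finance, 70000
HR, 140000
Research, 30000


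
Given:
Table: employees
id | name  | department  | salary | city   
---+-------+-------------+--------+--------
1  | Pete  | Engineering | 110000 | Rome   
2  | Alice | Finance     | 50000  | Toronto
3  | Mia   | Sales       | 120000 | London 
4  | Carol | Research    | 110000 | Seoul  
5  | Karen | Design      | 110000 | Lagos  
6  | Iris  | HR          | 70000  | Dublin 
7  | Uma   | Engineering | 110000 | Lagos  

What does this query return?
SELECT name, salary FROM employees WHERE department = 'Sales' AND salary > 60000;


Filtering: department = 'Sales' AND salary > 60000
Matching: 1 rows

1 rows:
Mia, 120000


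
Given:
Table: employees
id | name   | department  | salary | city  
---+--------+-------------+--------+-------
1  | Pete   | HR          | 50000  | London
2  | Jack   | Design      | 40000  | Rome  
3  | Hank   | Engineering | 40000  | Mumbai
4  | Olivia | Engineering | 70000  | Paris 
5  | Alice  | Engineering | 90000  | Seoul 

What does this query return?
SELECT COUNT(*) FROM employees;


COUNT(*) counts all rows

5


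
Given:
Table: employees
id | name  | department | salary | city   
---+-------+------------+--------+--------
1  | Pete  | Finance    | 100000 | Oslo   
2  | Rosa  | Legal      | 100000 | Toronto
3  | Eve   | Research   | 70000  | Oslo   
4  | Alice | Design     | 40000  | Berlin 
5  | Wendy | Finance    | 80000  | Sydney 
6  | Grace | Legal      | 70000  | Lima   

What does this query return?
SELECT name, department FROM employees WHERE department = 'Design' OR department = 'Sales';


Filtering: department = 'Design' OR 'Sales'
Matching: 1 rows

1 rows:
Alice, Design


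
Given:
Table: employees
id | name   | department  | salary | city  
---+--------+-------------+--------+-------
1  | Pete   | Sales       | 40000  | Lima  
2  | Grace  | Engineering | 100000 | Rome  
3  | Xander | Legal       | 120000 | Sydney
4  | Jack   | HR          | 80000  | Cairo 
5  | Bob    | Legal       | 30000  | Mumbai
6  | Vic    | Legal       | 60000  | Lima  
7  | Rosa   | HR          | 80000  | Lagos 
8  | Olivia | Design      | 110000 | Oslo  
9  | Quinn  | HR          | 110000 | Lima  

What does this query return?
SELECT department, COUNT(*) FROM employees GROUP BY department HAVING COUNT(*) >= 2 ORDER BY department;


Groups with count >= 2:
  HR: 3 -> PASS
  Legal: 3 -> PASS
  Design: 1 -> filtered out
  Engineering: 1 -> filtered out
  Sales: 1 -> filtered out


2 groups:
HR, 3
Legal, 3


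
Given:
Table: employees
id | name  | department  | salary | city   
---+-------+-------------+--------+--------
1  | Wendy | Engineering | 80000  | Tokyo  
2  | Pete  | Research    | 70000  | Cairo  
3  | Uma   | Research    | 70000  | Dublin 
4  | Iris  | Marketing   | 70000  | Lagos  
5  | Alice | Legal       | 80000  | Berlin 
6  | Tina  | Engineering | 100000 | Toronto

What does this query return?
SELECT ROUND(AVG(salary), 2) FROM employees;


SUM(salary) = 470000
COUNT = 6
ROUND(AVG, 2) = ROUND(470000 / 6, 2) = 78333.33

78333.33


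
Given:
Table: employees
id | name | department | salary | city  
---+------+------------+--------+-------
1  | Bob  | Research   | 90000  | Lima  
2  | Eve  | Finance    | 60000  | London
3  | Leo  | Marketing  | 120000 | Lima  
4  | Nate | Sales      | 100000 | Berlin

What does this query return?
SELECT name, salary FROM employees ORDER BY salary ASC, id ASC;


Sorting by salary ASC, then id ASC for ties

4 rows:
Eve, 60000
Bob, 90000
Nate, 100000
Leo, 120000


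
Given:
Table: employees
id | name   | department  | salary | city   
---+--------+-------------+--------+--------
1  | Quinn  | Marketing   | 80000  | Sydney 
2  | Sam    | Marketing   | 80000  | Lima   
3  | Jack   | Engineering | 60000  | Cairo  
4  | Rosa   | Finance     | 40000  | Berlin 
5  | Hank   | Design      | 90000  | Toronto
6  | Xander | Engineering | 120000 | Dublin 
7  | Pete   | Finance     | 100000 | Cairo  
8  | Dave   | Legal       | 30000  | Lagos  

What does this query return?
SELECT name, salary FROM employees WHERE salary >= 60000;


Filtering: salary >= 60000
Matching: 6 rows

6 rows:
Quinn, 80000
Sam, 80000
Jack, 60000
Hank, 90000
Xander, 120000
Pete, 100000


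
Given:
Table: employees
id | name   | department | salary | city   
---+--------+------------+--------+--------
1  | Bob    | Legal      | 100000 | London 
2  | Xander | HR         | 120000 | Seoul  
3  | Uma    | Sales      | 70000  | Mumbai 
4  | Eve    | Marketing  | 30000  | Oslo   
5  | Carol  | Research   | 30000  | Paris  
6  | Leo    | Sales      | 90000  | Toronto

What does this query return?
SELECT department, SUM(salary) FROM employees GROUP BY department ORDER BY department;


Summing salary within each department:
  HR: 120000 = 120000
  Legal: 100000 = 100000
  Marketing: 30000 = 30000
  Research: 30000 = 30000
  Sales: 70000 + 90000 = 160000


5 groups:
HR, 120000
Legal, 100000
Marketing, 30000
Research, 30000
Sales, 160000


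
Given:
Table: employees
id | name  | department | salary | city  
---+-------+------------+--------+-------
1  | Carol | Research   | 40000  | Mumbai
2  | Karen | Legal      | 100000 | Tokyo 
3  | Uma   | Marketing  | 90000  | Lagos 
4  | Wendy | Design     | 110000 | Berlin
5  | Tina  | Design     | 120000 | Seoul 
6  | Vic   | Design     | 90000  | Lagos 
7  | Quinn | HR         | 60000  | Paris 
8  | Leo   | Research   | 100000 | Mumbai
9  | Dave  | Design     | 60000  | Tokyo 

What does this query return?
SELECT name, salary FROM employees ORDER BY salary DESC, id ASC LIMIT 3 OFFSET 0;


Sort by salary DESC (id ASC tiebreak), then skip 0 and take 3
Rows 1 through 3

3 rows:
Tina, 120000
Wendy, 110000
Karen, 100000


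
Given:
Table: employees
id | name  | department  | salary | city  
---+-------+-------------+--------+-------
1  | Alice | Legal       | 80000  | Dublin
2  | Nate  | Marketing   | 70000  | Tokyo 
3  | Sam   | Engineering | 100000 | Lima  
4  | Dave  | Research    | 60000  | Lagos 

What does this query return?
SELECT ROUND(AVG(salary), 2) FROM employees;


SUM(salary) = 310000
COUNT = 4
ROUND(AVG, 2) = ROUND(310000 / 4, 2) = 77500.0

77500.0


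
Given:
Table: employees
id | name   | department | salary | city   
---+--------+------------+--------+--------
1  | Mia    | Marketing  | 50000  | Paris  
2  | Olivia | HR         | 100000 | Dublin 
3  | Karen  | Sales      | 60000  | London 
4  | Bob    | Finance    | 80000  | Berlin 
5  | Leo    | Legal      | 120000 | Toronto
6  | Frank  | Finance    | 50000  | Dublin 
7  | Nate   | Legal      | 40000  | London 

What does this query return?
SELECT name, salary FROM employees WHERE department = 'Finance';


Filtering: department = 'Finance'
Matching rows: 2

2 rows:
Bob, 80000
Frank, 50000


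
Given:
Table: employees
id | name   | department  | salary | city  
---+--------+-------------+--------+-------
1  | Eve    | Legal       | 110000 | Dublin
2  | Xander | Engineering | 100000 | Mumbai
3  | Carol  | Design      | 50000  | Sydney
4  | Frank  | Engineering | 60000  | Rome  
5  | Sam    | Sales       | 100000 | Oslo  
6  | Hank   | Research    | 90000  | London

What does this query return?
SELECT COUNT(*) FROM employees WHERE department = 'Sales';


Counting rows where department = 'Sales'
  Sam -> MATCH


1


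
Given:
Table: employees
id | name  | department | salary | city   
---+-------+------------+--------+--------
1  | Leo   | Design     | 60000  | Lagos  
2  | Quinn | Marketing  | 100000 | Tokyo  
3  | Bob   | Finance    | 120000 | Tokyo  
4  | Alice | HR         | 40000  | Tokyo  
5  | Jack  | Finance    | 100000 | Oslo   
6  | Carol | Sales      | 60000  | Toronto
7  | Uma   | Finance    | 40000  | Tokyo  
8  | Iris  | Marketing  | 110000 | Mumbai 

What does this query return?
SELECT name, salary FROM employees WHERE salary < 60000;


Filtering: salary < 60000
Matching: 2 rows

2 rows:
Alice, 40000
Uma, 40000


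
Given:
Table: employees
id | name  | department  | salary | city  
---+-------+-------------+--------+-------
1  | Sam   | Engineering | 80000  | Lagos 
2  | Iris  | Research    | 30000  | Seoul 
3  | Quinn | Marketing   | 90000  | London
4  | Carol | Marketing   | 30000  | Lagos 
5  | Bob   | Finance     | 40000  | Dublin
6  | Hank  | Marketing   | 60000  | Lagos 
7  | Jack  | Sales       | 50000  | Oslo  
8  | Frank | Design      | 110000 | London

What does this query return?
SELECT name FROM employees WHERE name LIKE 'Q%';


LIKE 'Q%' matches names starting with 'Q'
Matching: 1

1 rows:
Quinn


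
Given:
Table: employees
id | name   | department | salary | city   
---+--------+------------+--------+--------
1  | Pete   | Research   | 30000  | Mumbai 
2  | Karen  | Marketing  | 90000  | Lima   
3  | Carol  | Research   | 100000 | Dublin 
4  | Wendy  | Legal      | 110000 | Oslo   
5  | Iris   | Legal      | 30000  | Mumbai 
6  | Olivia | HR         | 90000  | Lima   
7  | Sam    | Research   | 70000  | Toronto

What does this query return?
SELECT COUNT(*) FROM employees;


COUNT(*) counts all rows

7


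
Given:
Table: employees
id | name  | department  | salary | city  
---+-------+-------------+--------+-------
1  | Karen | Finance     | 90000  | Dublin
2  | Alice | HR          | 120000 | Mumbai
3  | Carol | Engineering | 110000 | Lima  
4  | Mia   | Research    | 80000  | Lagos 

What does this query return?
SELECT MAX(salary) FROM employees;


Salaries: 90000, 120000, 110000, 80000
MAX = 120000

120000


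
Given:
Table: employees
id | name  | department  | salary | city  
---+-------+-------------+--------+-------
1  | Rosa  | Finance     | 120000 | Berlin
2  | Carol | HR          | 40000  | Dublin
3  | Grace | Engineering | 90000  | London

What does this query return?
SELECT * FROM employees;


SELECT * returns all 3 rows with all columns

3 rows:
1, Rosa, Finance, 120000, Berlin
2, Carol, HR, 40000, Dublin
3, Grace, Engineering, 90000, London


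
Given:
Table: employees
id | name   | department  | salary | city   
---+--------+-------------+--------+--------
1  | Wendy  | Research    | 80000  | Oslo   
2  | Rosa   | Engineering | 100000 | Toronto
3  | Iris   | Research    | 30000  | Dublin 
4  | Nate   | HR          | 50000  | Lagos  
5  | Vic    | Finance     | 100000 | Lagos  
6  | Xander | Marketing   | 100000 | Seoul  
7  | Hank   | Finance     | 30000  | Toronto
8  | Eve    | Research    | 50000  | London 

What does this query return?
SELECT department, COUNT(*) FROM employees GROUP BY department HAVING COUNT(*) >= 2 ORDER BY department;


Groups with count >= 2:
  Finance: 2 -> PASS
  Research: 3 -> PASS
  Engineering: 1 -> filtered out
  HR: 1 -> filtered out
  Marketing: 1 -> filtered out


2 groups:
Finance, 2
Research, 3


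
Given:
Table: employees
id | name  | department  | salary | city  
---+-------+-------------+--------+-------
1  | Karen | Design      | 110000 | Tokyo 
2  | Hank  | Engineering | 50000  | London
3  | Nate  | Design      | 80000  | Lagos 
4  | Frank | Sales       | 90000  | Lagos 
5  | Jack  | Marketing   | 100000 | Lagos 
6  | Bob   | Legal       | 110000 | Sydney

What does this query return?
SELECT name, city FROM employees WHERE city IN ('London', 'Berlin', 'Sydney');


Filtering: city IN ('London', 'Berlin', 'Sydney')
Matching: 2 rows

2 rows:
Hank, London
Bob, Sydney


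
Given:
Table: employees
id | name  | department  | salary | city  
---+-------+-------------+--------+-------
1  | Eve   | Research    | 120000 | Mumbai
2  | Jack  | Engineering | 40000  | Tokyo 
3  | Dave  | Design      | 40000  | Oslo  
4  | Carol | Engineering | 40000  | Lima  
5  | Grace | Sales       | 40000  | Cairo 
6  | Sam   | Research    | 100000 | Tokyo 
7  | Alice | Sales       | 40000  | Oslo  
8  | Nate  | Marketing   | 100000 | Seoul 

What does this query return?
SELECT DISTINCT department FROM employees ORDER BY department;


All 'department' values (row order): Research, Engineering, Design, Engineering, Sales, Research, Sales, Marketing
Removing duplicates leaves 5 unique value(s).

5 values:
Design
Engineering
Marketing
Research
Sales


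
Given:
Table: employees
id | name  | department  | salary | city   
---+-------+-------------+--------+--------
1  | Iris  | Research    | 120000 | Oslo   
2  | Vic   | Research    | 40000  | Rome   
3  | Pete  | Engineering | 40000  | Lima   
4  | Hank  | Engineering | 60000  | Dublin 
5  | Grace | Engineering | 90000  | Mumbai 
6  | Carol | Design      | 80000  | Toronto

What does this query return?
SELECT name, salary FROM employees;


Projecting columns: name, salary

6 rows:
Iris, 120000
Vic, 40000
Pete, 40000
Hank, 60000
Grace, 90000
Carol, 80000


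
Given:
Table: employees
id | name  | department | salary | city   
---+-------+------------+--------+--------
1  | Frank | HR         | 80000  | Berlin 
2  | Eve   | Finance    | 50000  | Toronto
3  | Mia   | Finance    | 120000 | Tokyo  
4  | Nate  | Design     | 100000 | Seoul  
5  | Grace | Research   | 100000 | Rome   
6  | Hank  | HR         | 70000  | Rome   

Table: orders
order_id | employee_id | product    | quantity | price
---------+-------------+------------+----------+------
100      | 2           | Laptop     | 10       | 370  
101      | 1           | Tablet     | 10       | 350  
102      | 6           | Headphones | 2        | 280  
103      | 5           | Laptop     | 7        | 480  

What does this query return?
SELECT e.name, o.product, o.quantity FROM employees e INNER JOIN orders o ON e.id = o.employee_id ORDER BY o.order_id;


Joining employees.id = orders.employee_id:
  employee Eve (id=2) -> order Laptop
  employee Frank (id=1) -> order Tablet
  employee Hank (id=6) -> order Headphones
  employee Grace (id=5) -> order Laptop


4 rows:
Eve, Laptop, 10
Frank, Tablet, 10
Hank, Headphones, 2
Grace, Laptop, 7


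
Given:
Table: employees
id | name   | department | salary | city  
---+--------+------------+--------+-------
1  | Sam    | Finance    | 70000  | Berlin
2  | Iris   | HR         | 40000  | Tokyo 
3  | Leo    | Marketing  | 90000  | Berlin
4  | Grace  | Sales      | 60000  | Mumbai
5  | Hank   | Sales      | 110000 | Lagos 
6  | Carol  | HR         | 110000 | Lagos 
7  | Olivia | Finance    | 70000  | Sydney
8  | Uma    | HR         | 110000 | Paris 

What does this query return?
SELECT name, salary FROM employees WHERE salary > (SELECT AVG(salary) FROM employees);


Subquery: AVG(salary) = 82500.0
Filtering: salary > 82500.0
  Leo (90000) -> MATCH
  Hank (110000) -> MATCH
  Carol (110000) -> MATCH
  Uma (110000) -> MATCH


4 rows:
Leo, 90000
Hank, 110000
Carol, 110000
Uma, 110000


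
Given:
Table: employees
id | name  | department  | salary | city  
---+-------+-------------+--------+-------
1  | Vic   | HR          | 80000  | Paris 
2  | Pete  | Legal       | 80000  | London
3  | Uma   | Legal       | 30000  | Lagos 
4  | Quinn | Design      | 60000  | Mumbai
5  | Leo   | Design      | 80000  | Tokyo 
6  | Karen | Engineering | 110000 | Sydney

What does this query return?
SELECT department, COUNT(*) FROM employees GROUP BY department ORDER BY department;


Assigning each row to its department group:
  Vic -> HR
  Pete -> Legal
  Uma -> Legal
  Quinn -> Design
  Leo -> Design
  Karen -> Engineering


4 groups:
Design, 2
Engineering, 1
HR, 1
Legal, 2


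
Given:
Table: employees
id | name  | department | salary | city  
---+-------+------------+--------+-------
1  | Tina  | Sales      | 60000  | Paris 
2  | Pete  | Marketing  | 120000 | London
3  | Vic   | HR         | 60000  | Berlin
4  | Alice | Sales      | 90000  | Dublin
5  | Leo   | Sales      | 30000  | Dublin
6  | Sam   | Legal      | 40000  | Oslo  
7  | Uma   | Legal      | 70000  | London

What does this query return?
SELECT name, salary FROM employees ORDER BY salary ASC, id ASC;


Sorting by salary ASC, then id ASC for ties

7 rows:
Leo, 30000
Sam, 40000
Tina, 60000
Vic, 60000
Uma, 70000
Alice, 90000
Pete, 120000


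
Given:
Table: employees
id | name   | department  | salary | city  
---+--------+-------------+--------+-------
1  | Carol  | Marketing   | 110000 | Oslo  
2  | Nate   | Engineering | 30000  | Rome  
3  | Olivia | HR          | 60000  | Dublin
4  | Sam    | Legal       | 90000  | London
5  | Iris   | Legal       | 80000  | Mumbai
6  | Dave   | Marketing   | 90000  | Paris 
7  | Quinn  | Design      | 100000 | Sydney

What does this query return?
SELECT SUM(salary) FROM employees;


SUM(salary) = 110000 + 30000 + 60000 + 90000 + 80000 + 90000 + 100000 = 560000

560000


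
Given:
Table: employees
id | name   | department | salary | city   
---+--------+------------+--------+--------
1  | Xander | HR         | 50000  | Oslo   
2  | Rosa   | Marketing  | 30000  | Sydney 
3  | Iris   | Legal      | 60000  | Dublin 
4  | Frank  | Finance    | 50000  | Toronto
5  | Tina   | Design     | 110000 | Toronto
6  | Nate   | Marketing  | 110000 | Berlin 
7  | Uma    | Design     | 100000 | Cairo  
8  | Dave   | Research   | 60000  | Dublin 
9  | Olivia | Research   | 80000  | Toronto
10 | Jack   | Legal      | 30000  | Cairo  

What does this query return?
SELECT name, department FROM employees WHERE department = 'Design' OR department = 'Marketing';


Filtering: department = 'Design' OR 'Marketing'
Matching: 4 rows

4 rows:
Rosa, Marketing
Tina, Design
Nate, Marketing
Uma, Design


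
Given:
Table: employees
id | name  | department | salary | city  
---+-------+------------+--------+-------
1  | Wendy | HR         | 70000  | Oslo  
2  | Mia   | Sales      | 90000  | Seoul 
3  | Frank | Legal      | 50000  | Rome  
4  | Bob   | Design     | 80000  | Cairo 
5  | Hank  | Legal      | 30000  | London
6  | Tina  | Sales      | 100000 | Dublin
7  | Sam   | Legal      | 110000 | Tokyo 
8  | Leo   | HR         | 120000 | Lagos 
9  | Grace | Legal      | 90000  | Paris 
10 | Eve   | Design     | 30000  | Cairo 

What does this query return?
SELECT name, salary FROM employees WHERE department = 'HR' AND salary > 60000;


Filtering: department = 'HR' AND salary > 60000
Matching: 2 rows

2 rows:
Wendy, 70000
Leo, 120000


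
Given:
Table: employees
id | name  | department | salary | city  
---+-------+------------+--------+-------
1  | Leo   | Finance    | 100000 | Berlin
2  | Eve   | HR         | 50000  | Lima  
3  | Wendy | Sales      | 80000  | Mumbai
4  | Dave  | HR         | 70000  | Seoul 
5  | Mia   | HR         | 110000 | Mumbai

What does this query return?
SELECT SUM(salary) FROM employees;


SUM(salary) = 100000 + 50000 + 80000 + 70000 + 110000 = 410000

410000


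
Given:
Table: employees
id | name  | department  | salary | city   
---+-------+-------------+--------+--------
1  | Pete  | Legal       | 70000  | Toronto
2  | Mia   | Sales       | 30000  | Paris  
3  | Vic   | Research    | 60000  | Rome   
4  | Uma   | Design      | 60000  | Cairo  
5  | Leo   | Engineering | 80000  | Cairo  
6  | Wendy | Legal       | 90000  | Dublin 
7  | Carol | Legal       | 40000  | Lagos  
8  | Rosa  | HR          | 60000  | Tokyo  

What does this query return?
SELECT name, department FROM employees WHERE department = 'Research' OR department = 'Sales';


Filtering: department = 'Research' OR 'Sales'
Matching: 2 rows

2 rows:
Mia, Sales
Vic, Research


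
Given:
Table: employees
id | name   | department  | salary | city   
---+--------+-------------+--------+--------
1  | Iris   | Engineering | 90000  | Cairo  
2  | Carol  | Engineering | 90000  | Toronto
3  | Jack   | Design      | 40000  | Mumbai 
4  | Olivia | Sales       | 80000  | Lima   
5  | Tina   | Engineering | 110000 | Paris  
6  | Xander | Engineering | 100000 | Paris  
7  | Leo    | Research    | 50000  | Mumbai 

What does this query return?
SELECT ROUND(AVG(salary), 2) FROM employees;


SUM(salary) = 560000
COUNT = 7
ROUND(AVG, 2) = ROUND(560000 / 7, 2) = 80000.0

80000.0


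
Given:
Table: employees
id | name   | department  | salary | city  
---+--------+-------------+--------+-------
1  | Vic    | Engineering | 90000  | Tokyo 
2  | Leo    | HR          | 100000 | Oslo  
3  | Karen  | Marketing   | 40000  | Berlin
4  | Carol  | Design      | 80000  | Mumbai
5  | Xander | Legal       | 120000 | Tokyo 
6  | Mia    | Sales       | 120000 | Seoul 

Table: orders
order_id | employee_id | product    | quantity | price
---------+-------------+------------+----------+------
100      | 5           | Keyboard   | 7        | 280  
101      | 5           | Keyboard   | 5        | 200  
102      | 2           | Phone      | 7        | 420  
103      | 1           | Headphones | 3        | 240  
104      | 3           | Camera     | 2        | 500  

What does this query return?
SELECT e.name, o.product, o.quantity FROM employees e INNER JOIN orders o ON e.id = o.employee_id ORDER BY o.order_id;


Joining employees.id = orders.employee_id:
  employee Xander (id=5) -> order Keyboard
  employee Xander (id=5) -> order Keyboard
  employee Leo (id=2) -> order Phone
  employee Vic (id=1) -> order Headphones
  employee Karen (id=3) -> order Camera


5 rows:
Xander, Keyboard, 7
Xander, Keyboard, 5
Leo, Phone, 7
Vic, Headphones, 3
Karen, Camera, 2


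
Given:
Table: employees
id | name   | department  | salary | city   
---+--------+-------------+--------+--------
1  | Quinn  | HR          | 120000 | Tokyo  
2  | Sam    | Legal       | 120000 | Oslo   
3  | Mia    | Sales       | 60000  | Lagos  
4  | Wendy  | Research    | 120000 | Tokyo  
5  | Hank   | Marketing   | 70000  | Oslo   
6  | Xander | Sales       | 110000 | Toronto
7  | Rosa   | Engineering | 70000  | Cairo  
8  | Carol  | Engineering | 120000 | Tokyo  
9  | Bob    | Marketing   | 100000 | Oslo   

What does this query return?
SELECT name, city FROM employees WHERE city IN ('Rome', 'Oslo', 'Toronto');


Filtering: city IN ('Rome', 'Oslo', 'Toronto')
Matching: 4 rows

4 rows:
Sam, Oslo
Hank, Oslo
Xander, Toronto
Bob, Oslo


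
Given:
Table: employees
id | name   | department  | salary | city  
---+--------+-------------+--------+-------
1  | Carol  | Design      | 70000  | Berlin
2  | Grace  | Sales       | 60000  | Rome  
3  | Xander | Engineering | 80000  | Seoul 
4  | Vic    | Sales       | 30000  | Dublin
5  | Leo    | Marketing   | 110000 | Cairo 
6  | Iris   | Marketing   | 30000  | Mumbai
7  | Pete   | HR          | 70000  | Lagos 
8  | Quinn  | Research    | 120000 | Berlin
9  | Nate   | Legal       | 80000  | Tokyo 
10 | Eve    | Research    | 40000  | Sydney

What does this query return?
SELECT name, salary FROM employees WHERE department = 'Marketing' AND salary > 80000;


Filtering: department = 'Marketing' AND salary > 80000
Matching: 1 rows

1 rows:
Leo, 110000


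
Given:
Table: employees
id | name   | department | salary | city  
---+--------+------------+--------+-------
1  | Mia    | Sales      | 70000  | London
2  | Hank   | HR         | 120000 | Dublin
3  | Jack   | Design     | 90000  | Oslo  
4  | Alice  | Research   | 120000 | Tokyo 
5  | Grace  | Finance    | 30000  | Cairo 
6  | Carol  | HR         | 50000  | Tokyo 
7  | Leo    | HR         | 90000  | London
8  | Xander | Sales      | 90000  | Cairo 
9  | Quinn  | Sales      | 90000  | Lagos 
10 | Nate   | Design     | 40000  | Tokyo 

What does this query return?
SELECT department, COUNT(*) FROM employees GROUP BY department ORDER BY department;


Assigning each row to its department group:
  Mia -> Sales
  Hank -> HR
  Jack -> Design
  Alice -> Research
  Grace -> Finance
  Carol -> HR
  Leo -> HR
  Xander -> Sales
  Quinn -> Sales
  Nate -> Design


5 groups:
Design, 2
Finance, 1
HR, 3
Research, 1
Sales, 3


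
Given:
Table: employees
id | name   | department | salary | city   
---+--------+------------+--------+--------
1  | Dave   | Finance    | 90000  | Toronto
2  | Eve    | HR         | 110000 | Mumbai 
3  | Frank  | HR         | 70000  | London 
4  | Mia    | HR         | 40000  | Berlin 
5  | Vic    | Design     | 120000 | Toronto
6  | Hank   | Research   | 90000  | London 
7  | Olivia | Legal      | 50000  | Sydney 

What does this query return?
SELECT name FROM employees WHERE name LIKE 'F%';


LIKE 'F%' matches names starting with 'F'
Matching: 1

1 rows:
Frank


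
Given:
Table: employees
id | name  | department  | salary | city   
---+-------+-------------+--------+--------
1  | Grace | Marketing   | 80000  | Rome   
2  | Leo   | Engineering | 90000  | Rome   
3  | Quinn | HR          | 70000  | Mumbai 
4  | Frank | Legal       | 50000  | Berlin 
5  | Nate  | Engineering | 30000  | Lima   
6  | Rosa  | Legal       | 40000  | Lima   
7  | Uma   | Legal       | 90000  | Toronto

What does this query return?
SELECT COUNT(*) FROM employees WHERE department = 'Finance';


Counting rows where department = 'Finance'


0


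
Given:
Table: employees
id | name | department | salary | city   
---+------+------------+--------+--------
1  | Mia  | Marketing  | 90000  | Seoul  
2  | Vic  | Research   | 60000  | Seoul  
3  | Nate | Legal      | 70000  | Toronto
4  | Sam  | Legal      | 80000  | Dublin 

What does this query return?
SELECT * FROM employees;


SELECT * returns all 4 rows with all columns

4 rows:
1, Mia, Marketing, 90000, Seoul
2, Vic, Research, 60000, Seoul
3, Nate, Legal, 70000, Toronto
4, Sam, Legal, 80000, Dublin


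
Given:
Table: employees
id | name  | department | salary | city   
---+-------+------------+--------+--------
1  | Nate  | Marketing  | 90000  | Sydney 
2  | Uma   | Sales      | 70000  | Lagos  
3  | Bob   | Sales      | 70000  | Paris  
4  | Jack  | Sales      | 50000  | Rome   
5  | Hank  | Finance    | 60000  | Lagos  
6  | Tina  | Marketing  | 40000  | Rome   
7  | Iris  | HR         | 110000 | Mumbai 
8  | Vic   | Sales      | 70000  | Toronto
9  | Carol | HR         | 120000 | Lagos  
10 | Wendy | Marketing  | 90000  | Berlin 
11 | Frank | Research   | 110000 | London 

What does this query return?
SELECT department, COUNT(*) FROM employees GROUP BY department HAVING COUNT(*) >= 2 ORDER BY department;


Groups with count >= 2:
  HR: 2 -> PASS
  Marketing: 3 -> PASS
  Sales: 4 -> PASS
  Finance: 1 -> filtered out
  Research: 1 -> filtered out


3 groups:
HR, 2
Marketing, 3
Sales, 4


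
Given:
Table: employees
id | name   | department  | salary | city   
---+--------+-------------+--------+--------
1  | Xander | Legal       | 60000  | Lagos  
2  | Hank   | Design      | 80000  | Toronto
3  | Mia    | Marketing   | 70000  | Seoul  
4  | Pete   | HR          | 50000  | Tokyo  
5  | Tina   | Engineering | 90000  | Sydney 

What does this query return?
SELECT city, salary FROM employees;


Projecting columns: city, salary

5 rows:
Lagos, 60000
Toronto, 80000
Seoul, 70000
Tokyo, 50000
Sydney, 90000


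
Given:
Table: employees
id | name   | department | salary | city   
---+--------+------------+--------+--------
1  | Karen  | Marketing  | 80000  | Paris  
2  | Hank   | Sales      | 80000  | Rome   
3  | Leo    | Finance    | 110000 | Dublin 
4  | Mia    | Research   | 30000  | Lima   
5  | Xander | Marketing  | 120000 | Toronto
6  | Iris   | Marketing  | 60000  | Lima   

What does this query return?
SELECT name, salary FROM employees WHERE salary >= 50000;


Filtering: salary >= 50000
Matching: 5 rows

5 rows:
Karen, 80000
Hank, 80000
Leo, 110000
Xander, 120000
Iris, 60000


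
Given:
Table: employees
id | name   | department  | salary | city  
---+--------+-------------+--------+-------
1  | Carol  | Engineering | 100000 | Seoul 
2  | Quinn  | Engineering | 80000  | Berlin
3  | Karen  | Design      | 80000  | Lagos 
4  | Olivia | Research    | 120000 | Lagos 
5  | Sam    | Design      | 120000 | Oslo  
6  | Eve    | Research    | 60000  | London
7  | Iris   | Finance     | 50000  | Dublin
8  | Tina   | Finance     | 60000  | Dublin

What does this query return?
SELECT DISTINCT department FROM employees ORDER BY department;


All 'department' values (row order): Engineering, Engineering, Design, Research, Design, Research, Finance, Finance
Removing duplicates leaves 4 unique value(s).

4 values:
Design
Engineering
Finance
Research


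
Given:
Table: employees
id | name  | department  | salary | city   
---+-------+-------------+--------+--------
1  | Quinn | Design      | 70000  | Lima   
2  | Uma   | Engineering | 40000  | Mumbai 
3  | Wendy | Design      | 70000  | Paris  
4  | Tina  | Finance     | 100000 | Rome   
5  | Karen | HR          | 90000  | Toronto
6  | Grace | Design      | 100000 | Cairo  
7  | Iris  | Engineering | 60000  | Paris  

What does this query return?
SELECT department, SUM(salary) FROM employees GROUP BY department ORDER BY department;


Summing salary within each department:
  Design: 70000 + 70000 + 100000 = 240000
  Engineering: 40000 + 60000 = 100000
  Finance: 100000 = 100000
  HR: 90000 = 90000


4 groups:
Design, 240000
Engineering, 100000
Finance, 100000
HR, 90000


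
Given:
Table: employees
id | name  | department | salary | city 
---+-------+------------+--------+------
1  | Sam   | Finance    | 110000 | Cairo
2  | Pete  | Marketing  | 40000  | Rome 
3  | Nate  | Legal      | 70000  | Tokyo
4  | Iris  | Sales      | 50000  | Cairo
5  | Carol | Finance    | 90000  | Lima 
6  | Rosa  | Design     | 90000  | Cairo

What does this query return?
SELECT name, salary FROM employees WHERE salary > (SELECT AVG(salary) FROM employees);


Subquery: AVG(salary) = 75000.0
Filtering: salary > 75000.0
  Sam (110000) -> MATCH
  Carol (90000) -> MATCH
  Rosa (90000) -> MATCH


3 rows:
Sam, 110000
Carol, 90000
Rosa, 90000


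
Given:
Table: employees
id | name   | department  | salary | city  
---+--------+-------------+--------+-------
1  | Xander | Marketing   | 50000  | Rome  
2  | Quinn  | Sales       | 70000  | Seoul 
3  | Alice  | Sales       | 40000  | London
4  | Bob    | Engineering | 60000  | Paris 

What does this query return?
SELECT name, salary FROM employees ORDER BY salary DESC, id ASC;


Sorting by salary DESC, then id ASC for ties

4 rows:
Quinn, 70000
Bob, 60000
Xander, 50000
Alice, 40000


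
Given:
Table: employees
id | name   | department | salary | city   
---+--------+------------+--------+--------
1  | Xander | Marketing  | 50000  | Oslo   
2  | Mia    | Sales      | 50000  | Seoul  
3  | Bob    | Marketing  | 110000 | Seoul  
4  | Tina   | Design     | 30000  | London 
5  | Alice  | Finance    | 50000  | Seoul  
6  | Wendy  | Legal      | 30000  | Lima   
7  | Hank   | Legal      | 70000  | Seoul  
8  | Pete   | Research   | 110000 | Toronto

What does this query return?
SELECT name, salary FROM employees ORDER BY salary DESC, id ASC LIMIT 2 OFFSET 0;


Sort by salary DESC (id ASC tiebreak), then skip 0 and take 2
Rows 1 through 2

2 rows:
Bob, 110000
Pete, 110000


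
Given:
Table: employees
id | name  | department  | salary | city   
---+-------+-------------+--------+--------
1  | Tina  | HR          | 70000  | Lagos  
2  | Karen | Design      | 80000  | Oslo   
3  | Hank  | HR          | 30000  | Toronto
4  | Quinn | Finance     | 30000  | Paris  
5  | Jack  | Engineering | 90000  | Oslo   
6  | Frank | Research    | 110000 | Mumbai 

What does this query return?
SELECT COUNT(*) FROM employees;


COUNT(*) counts all rows

6
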